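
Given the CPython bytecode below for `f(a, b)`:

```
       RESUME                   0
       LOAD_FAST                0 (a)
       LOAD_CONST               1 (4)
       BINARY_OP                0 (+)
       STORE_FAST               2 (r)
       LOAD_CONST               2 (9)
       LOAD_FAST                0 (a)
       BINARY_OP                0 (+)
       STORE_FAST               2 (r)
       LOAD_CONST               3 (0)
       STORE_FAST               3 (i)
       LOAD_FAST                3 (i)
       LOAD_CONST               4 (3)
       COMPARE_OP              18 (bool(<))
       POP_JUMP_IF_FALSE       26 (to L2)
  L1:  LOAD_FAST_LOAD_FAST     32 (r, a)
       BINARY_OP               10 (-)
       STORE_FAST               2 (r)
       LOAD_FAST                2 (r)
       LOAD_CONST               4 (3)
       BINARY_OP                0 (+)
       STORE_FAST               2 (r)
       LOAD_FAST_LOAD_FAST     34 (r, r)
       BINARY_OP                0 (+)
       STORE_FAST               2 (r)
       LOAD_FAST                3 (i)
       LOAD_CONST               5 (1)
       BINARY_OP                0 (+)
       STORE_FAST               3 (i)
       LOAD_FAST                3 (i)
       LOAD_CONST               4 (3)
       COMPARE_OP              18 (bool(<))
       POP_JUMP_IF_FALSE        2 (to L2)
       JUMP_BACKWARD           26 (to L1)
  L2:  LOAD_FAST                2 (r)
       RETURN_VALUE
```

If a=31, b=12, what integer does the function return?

-72

LOAD_FAST a → push 31
LOAD_CONST → push 4
BINARY_OP + → 31 + 4 = 35
STORE_FAST r → r=35
LOAD_CONST → push 9
LOAD_FAST a → push 31
BINARY_OP + → 9 + 31 = 40
STORE_FAST r → r=40
LOAD_CONST → push 0
STORE_FAST i → i=0
LOAD_FAST i → push 0
LOAD_CONST → push 3
COMPARE_OP bool(<) → 0 vs 3 = True
POP_JUMP_IF_FALSE → pop True; no jump
LOAD_FAST_LOAD_FAST r,a → push 40,31
BINARY_OP - → 40 - 31 = 9
STORE_FAST r → r=9
LOAD_FAST r → push 9
LOAD_CONST → push 3
BINARY_OP + → 9 + 3 = 12
STORE_FAST r → r=12
LOAD_FAST_LOAD_FAST r,r → push 12,12
BINARY_OP + → 12 + 12 = 24
STORE_FAST r → r=24
LOAD_FAST i → push 0
LOAD_CONST → push 1
BINARY_OP + → 0 + 1 = 1
STORE_FAST i → i=1
LOAD_FAST i → push 1
LOAD_CONST → push 3
COMPARE_OP bool(<) → 1 vs 3 = True
POP_JUMP_IF_FALSE → pop True; no jump
LOAD_FAST_LOAD_FAST r,a → push 24,31
BINARY_OP - → 24 - 31 = -7
STORE_FAST r → r=-7
LOAD_FAST r → push -7
LOAD_CONST → push 3
BINARY_OP + → -7 + 3 = -4
STORE_FAST r → r=-4
LOAD_FAST_LOAD_FAST r,r → push -4,-4
BINARY_OP + → -4 + -4 = -8
STORE_FAST r → r=-8
LOAD_FAST i → push 1
LOAD_CONST → push 1
BINARY_OP + → 1 + 1 = 2
STORE_FAST i → i=2
LOAD_FAST i → push 2
LOAD_CONST → push 3
COMPARE_OP bool(<) → 2 vs 3 = True
POP_JUMP_IF_FALSE → pop True; no jump
LOAD_FAST_LOAD_FAST r,a → push -8,31
BINARY_OP - → -8 - 31 = -39
STORE_FAST r → r=-39
LOAD_FAST r → push -39
LOAD_CONST → push 3
BINARY_OP + → -39 + 3 = -36
STORE_FAST r → r=-36
LOAD_FAST_LOAD_FAST r,r → push -36,-36
BINARY_OP + → -36 + -36 = -72
STORE_FAST r → r=-72
LOAD_FAST i → push 2
LOAD_CONST → push 1
BINARY_OP + → 2 + 1 = 3
STORE_FAST i → i=3
LOAD_FAST i → push 3
LOAD_CONST → push 3
COMPARE_OP bool(<) → 3 vs 3 = False
POP_JUMP_IF_FALSE → pop False; jump
LOAD_FAST r → push -72
RETURN_VALUE → return -72.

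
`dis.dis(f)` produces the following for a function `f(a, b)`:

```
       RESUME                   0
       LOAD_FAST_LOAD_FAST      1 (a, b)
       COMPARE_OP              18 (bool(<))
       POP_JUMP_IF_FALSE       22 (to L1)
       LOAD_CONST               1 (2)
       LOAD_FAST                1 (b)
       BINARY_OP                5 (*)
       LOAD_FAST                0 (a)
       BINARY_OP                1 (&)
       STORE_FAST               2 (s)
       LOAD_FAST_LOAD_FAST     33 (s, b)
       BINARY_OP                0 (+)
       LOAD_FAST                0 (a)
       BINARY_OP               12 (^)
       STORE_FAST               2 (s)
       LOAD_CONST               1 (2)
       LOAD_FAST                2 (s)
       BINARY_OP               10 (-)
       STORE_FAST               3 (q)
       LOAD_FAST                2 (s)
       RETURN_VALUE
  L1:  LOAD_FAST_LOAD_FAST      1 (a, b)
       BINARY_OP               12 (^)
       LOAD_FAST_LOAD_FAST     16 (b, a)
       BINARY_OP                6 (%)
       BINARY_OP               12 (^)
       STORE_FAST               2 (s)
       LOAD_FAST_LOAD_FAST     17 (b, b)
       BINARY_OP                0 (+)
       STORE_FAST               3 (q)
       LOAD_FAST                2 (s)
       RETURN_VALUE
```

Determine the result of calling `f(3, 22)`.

21

LOAD_FAST_LOAD_FAST a,b → push 3,22. Stack: [3, 22]
COMPARE_OP bool(<) → 3 vs 22 = True. Stack: [True]
POP_JUMP_IF_FALSE → pop True; no jump. Stack: []
LOAD_CONST → push 2. Stack: [2]
LOAD_FAST b → push 22. Stack: [2, 22]
BINARY_OP * → 2 * 22 = 44. Stack: [44]
LOAD_FAST a → push 3. Stack: [44, 3]
BINARY_OP & → 44 & 3 = 0. Stack: [0]
STORE_FAST s → s=0. Stack: []
LOAD_FAST_LOAD_FAST s,b → push 0,22. Stack: [0, 22]
BINARY_OP + → 0 + 22 = 22. Stack: [22]
LOAD_FAST a → push 3. Stack: [22, 3]
BINARY_OP ^ → 22 ^ 3 = 21. Stack: [21]
STORE_FAST s → s=21. Stack: []
LOAD_CONST → push 2. Stack: [2]
LOAD_FAST s → push 21. Stack: [2, 21]
BINARY_OP - → 2 - 21 = -19. Stack: [-19]
STORE_FAST q → q=-19. Stack: []
LOAD_FAST s → push 21. Stack: [21]
RETURN_VALUE → return 21.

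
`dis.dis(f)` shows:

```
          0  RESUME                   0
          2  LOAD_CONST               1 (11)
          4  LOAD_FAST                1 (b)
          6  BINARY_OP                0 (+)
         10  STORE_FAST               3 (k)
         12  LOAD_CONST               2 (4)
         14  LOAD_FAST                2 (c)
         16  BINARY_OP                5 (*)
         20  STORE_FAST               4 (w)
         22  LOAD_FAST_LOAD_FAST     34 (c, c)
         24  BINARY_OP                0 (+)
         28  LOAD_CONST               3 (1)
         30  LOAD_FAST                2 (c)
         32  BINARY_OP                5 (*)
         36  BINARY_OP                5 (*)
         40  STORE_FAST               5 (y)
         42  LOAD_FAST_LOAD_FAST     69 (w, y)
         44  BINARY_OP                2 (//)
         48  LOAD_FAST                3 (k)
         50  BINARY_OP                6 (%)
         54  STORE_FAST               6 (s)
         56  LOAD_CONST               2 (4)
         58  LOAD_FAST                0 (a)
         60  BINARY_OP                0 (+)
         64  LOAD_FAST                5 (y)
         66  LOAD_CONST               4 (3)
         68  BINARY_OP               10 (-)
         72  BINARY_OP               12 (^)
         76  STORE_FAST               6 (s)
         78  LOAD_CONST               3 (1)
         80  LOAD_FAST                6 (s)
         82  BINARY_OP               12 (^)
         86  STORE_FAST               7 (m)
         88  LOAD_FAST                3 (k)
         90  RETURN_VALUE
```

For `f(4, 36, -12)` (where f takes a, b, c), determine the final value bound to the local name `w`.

LOAD_CONST → push 11. Stack: [11]
LOAD_FAST b → push 36. Stack: [11, 36]
BINARY_OP + → 11 + 36 = 47. Stack: [47]
STORE_FAST k → k=47. Stack: []
LOAD_CONST → push 4. Stack: [4]
LOAD_FAST c → push -12. Stack: [4, -12]
BINARY_OP * → 4 * -12 = -48. Stack: [-48]
STORE_FAST w → w=-48. Stack: []
LOAD_FAST_LOAD_FAST c,c → push -12,-12. Stack: [-12, -12]
BINARY_OP + → -12 + -12 = -24. Stack: [-24]
LOAD_CONST → push 1. Stack: [-24, 1]
LOAD_FAST c → push -12. Stack: [-24, 1, -12]
BINARY_OP * → 1 * -12 = -12. Stack: [-24, -12]
BINARY_OP * → -24 * -12 = 288. Stack: [288]
STORE_FAST y → y=288. Stack: []
LOAD_FAST_LOAD_FAST w,y → push -48,288. Stack: [-48, 288]
BINARY_OP // → -48 // 288 = -1. Stack: [-1]
LOAD_FAST k → push 47. Stack: [-1, 47]
BINARY_OP % → -1 % 47 = 46. Stack: [46]
STORE_FAST s → s=46. Stack: []
LOAD_CONST → push 4. Stack: [4]
LOAD_FAST a → push 4. Stack: [4, 4]
BINARY_OP + → 4 + 4 = 8. Stack: [8]
LOAD_FAST y → push 288. Stack: [8, 288]
LOAD_CONST → push 3. Stack: [8, 288, 3]
BINARY_OP - → 288 - 3 = 285. Stack: [8, 285]
BINARY_OP ^ → 8 ^ 285 = 277. Stack: [277]
STORE_FAST s → s=277. Stack: []
LOAD_CONST → push 1. Stack: [1]
LOAD_FAST s → push 277. Stack: [1, 277]
BINARY_OP ^ → 1 ^ 277 = 276. Stack: [276]
STORE_FAST m → m=276. Stack: []
LOAD_FAST k → push 47. Stack: [47]
RETURN_VALUE → return 47.

-48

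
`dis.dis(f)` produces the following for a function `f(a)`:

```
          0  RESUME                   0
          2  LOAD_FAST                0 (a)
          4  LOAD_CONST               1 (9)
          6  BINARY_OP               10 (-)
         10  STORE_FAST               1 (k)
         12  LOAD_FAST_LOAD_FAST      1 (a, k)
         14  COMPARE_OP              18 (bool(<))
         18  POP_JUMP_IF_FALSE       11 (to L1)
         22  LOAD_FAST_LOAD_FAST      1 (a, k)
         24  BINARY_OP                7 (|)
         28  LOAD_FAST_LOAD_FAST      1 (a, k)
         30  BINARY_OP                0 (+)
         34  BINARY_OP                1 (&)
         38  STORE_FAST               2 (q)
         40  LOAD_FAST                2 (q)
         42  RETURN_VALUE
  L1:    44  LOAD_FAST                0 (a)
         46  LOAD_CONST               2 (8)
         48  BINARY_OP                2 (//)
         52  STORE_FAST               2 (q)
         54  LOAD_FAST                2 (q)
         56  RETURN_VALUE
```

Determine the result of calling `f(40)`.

5

LOAD_FAST a → push 40. Stack: [40]
LOAD_CONST → push 9. Stack: [40, 9]
BINARY_OP - → 40 - 9 = 31. Stack: [31]
STORE_FAST k → k=31. Stack: []
LOAD_FAST_LOAD_FAST a,k → push 40,31. Stack: [40, 31]
COMPARE_OP bool(<) → 40 vs 31 = False. Stack: [False]
POP_JUMP_IF_FALSE → pop False; jump. Stack: []
LOAD_FAST a → push 40. Stack: [40]
LOAD_CONST → push 8. Stack: [40, 8]
BINARY_OP // → 40 // 8 = 5. Stack: [5]
STORE_FAST q → q=5. Stack: []
LOAD_FAST q → push 5. Stack: [5]
RETURN_VALUE → return 5.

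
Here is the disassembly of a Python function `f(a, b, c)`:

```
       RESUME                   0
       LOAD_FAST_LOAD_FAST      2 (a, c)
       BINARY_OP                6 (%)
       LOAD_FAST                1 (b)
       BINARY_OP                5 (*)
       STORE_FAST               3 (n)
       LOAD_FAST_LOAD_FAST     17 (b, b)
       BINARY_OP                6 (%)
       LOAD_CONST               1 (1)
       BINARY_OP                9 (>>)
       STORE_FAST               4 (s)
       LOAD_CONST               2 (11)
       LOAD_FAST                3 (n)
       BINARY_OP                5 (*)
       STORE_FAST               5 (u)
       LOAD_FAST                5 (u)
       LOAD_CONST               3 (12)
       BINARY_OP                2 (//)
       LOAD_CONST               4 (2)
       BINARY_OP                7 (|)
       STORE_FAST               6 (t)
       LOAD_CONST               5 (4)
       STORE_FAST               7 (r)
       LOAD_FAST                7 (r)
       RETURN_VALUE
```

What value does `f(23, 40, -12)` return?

LOAD_FAST_LOAD_FAST a,c → push 23,-12. Stack: [23, -12]
BINARY_OP % → 23 % -12 = -1. Stack: [-1]
LOAD_FAST b → push 40. Stack: [-1, 40]
BINARY_OP * → -1 * 40 = -40. Stack: [-40]
STORE_FAST n → n=-40. Stack: []
LOAD_FAST_LOAD_FAST b,b → push 40,40. Stack: [40, 40]
BINARY_OP % → 40 % 40 = 0. Stack: [0]
LOAD_CONST → push 1. Stack: [0, 1]
BINARY_OP >> → 0 >> 1 = 0. Stack: [0]
STORE_FAST s → s=0. Stack: []
LOAD_CONST → push 11. Stack: [11]
LOAD_FAST n → push -40. Stack: [11, -40]
BINARY_OP * → 11 * -40 = -440. Stack: [-440]
STORE_FAST u → u=-440. Stack: []
LOAD_FAST u → push -440. Stack: [-440]
LOAD_CONST → push 12. Stack: [-440, 12]
BINARY_OP // → -440 // 12 = -37. Stack: [-37]
LOAD_CONST → push 2. Stack: [-37, 2]
BINARY_OP | → -37 | 2 = -37. Stack: [-37]
STORE_FAST t → t=-37. Stack: []
LOAD_CONST → push 4. Stack: [4]
STORE_FAST r → r=4. Stack: []
LOAD_FAST r → push 4. Stack: [4]
RETURN_VALUE → return 4.

4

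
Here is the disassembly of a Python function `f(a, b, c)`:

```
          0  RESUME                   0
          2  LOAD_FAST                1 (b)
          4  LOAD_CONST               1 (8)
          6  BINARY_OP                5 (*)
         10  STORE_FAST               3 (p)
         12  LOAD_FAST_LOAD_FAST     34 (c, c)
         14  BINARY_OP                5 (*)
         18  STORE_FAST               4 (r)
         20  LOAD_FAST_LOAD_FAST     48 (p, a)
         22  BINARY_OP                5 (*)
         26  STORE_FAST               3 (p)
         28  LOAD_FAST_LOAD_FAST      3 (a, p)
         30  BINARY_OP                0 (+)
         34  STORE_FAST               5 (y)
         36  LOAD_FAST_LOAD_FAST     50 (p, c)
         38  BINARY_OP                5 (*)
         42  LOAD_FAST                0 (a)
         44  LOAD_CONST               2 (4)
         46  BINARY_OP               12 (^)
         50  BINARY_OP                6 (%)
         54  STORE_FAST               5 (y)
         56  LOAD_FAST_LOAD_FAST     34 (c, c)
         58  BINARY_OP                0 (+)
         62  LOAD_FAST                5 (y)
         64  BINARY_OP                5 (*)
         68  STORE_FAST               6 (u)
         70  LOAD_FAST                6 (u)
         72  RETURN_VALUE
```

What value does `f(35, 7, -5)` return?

LOAD_FAST b → push 7. Stack: [7]
LOAD_CONST → push 8. Stack: [7, 8]
BINARY_OP * → 7 * 8 = 56. Stack: [56]
STORE_FAST p → p=56. Stack: []
LOAD_FAST_LOAD_FAST c,c → push -5,-5. Stack: [-5, -5]
BINARY_OP * → -5 * -5 = 25. Stack: [25]
STORE_FAST r → r=25. Stack: []
LOAD_FAST_LOAD_FAST p,a → push 56,35. Stack: [56, 35]
BINARY_OP * → 56 * 35 = 1960. Stack: [1960]
STORE_FAST p → p=1960. Stack: []
LOAD_FAST_LOAD_FAST a,p → push 35,1960. Stack: [35, 1960]
BINARY_OP + → 35 + 1960 = 1995. Stack: [1995]
STORE_FAST y → y=1995. Stack: []
LOAD_FAST_LOAD_FAST p,c → push 1960,-5. Stack: [1960, -5]
BINARY_OP * → 1960 * -5 = -9800. Stack: [-9800]
LOAD_FAST a → push 35. Stack: [-9800, 35]
LOAD_CONST → push 4. Stack: [-9800, 35, 4]
BINARY_OP ^ → 35 ^ 4 = 39. Stack: [-9800, 39]
BINARY_OP % → -9800 % 39 = 28. Stack: [28]
STORE_FAST y → y=28. Stack: []
LOAD_FAST_LOAD_FAST c,c → push -5,-5. Stack: [-5, -5]
BINARY_OP + → -5 + -5 = -10. Stack: [-10]
LOAD_FAST y → push 28. Stack: [-10, 28]
BINARY_OP * → -10 * 28 = -280. Stack: [-280]
STORE_FAST u → u=-280. Stack: []
LOAD_FAST u → push -280. Stack: [-280]
RETURN_VALUE → return -280.

-280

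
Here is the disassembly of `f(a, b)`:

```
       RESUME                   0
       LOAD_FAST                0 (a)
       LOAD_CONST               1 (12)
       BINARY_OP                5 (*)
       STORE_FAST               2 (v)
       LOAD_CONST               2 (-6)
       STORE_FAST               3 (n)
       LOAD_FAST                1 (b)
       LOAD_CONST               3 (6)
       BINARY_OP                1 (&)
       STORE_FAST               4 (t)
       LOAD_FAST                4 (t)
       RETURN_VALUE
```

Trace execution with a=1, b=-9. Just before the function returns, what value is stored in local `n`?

LOAD_FAST a → push 1. Stack: [1]
LOAD_CONST → push 12. Stack: [1, 12]
BINARY_OP * → 1 * 12 = 12. Stack: [12]
STORE_FAST v → v=12. Stack: []
LOAD_CONST → push -6. Stack: [-6]
STORE_FAST n → n=-6. Stack: []
LOAD_FAST b → push -9. Stack: [-9]
LOAD_CONST → push 6. Stack: [-9, 6]
BINARY_OP & → -9 & 6 = 6. Stack: [6]
STORE_FAST t → t=6. Stack: []
LOAD_FAST t → push 6. Stack: [6]
RETURN_VALUE → return 6.

-6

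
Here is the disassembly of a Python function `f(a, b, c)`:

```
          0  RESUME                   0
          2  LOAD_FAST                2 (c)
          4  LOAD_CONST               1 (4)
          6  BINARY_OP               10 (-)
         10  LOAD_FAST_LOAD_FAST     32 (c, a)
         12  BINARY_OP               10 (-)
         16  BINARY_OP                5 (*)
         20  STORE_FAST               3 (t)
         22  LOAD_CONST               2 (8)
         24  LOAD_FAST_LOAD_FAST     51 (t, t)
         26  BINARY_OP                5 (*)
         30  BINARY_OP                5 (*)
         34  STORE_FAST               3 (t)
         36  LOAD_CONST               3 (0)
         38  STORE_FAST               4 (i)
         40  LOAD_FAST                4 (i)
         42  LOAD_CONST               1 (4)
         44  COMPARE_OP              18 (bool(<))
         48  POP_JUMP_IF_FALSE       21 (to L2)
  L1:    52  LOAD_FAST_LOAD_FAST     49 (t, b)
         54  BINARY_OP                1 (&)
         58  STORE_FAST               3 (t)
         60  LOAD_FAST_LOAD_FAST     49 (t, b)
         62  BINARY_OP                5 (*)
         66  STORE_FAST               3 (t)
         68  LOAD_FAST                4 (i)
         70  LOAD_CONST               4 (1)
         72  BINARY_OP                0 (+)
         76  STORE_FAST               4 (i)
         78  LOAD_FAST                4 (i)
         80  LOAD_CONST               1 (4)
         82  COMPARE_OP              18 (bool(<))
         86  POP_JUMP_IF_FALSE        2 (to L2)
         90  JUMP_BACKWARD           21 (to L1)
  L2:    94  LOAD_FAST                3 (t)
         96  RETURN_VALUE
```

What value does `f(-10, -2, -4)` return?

LOAD_FAST c → push -4
LOAD_CONST → push 4
BINARY_OP - → -4 - 4 = -8
LOAD_FAST_LOAD_FAST c,a → push -4,-10
BINARY_OP - → -4 - -10 = 6
BINARY_OP * → -8 * 6 = -48
STORE_FAST t → t=-48
LOAD_CONST → push 8
LOAD_FAST_LOAD_FAST t,t → push -48,-48
BINARY_OP * → -48 * -48 = 2304
BINARY_OP * → 8 * 2304 = 18432
STORE_FAST t → t=18432
LOAD_CONST → push 0
STORE_FAST i → i=0
LOAD_FAST i → push 0
LOAD_CONST → push 4
COMPARE_OP bool(<) → 0 vs 4 = True
POP_JUMP_IF_FALSE → pop True; no jump
LOAD_FAST_LOAD_FAST t,b → push 18432,-2
BINARY_OP & → 18432 & -2 = 18432
STORE_FAST t → t=18432
LOAD_FAST_LOAD_FAST t,b → push 18432,-2
BINARY_OP * → 18432 * -2 = -36864
STORE_FAST t → t=-36864
LOAD_FAST i → push 0
LOAD_CONST → push 1
BINARY_OP + → 0 + 1 = 1
STORE_FAST i → i=1
LOAD_FAST i → push 1
LOAD_CONST → push 4
COMPARE_OP bool(<) → 1 vs 4 = True
POP_JUMP_IF_FALSE → pop True; no jump
LOAD_FAST_LOAD_FAST t,b → push -36864,-2
BINARY_OP & → -36864 & -2 = -36864
STORE_FAST t → t=-36864
LOAD_FAST_LOAD_FAST t,b → push -36864,-2
BINARY_OP * → -36864 * -2 = 73728
STORE_FAST t → t=73728
LOAD_FAST i → push 1
LOAD_CONST → push 1
BINARY_OP + → 1 + 1 = 2
STORE_FAST i → i=2
LOAD_FAST i → push 2
LOAD_CONST → push 4
COMPARE_OP bool(<) → 2 vs 4 = True
POP_JUMP_IF_FALSE → pop True; no jump
LOAD_FAST_LOAD_FAST t,b → push 73728,-2
BINARY_OP & → 73728 & -2 = 73728
STORE_FAST t → t=73728
LOAD_FAST_LOAD_FAST t,b → push 73728,-2
BINARY_OP * → 73728 * -2 = -147456
STORE_FAST t → t=-147456
LOAD_FAST i → push 2
LOAD_CONST → push 1
BINARY_OP + → 2 + 1 = 3
STORE_FAST i → i=3
LOAD_FAST i → push 3
LOAD_CONST → push 4
COMPARE_OP bool(<) → 3 vs 4 = True
POP_JUMP_IF_FALSE → pop True; no jump
LOAD_FAST_LOAD_FAST t,b → push -147456,-2
BINARY_OP & → -147456 & -2 = -147456
STORE_FAST t → t=-147456
LOAD_FAST_LOAD_FAST t,b → push -147456,-2
BINARY_OP * → -147456 * -2 = 294912
STORE_FAST t → t=294912
LOAD_FAST i → push 3
LOAD_CONST → push 1
BINARY_OP + → 3 + 1 = 4
STORE_FAST i → i=4
LOAD_FAST i → push 4
LOAD_CONST → push 4
COMPARE_OP bool(<) → 4 vs 4 = False
POP_JUMP_IF_FALSE → pop False; jump
LOAD_FAST t → push 294912
RETURN_VALUE → return 294912.

294912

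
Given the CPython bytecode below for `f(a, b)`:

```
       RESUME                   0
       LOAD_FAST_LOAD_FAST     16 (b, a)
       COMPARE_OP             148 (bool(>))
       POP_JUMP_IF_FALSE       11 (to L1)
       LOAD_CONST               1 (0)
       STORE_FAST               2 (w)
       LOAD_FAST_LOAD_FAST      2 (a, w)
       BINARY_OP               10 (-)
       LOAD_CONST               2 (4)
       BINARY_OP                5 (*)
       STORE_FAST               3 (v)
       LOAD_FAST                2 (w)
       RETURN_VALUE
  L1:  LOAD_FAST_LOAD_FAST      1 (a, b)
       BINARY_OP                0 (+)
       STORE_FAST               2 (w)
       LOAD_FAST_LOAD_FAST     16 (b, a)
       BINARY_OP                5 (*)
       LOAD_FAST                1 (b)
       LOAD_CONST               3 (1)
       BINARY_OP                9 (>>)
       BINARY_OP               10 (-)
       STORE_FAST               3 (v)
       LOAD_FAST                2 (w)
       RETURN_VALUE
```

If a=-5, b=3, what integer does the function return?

0

LOAD_FAST_LOAD_FAST b,a → push 3,-5. Stack: [3, -5]
COMPARE_OP bool(>) → 3 vs -5 = True. Stack: [True]
POP_JUMP_IF_FALSE → pop True; no jump. Stack: []
LOAD_CONST → push 0. Stack: [0]
STORE_FAST w → w=0. Stack: []
LOAD_FAST_LOAD_FAST a,w → push -5,0. Stack: [-5, 0]
BINARY_OP - → -5 - 0 = -5. Stack: [-5]
LOAD_CONST → push 4. Stack: [-5, 4]
BINARY_OP * → -5 * 4 = -20. Stack: [-20]
STORE_FAST v → v=-20. Stack: []
LOAD_FAST w → push 0. Stack: [0]
RETURN_VALUE → return 0.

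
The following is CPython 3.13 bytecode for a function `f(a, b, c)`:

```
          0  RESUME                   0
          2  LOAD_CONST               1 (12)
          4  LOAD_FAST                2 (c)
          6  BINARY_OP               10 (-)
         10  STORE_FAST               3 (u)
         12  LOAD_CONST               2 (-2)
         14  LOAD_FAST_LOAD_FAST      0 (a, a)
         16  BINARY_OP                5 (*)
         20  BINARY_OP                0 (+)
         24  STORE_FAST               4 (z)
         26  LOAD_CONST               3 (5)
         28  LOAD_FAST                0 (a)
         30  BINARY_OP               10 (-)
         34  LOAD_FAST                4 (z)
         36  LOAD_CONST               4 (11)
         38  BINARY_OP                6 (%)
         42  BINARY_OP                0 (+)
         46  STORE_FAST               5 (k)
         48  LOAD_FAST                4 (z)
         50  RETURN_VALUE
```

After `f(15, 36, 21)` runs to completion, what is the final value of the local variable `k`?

-7

LOAD_CONST → push 12. Stack: [12]
LOAD_FAST c → push 21. Stack: [12, 21]
BINARY_OP - → 12 - 21 = -9. Stack: [-9]
STORE_FAST u → u=-9. Stack: []
LOAD_CONST → push -2. Stack: [-2]
LOAD_FAST_LOAD_FAST a,a → push 15,15. Stack: [-2, 15, 15]
BINARY_OP * → 15 * 15 = 225. Stack: [-2, 225]
BINARY_OP + → -2 + 225 = 223. Stack: [223]
STORE_FAST z → z=223. Stack: []
LOAD_CONST → push 5. Stack: [5]
LOAD_FAST a → push 15. Stack: [5, 15]
BINARY_OP - → 5 - 15 = -10. Stack: [-10]
LOAD_FAST z → push 223. Stack: [-10, 223]
LOAD_CONST → push 11. Stack: [-10, 223, 11]
BINARY_OP % → 223 % 11 = 3. Stack: [-10, 3]
BINARY_OP + → -10 + 3 = -7. Stack: [-7]
STORE_FAST k → k=-7. Stack: []
LOAD_FAST z → push 223. Stack: [223]
RETURN_VALUE → return 223.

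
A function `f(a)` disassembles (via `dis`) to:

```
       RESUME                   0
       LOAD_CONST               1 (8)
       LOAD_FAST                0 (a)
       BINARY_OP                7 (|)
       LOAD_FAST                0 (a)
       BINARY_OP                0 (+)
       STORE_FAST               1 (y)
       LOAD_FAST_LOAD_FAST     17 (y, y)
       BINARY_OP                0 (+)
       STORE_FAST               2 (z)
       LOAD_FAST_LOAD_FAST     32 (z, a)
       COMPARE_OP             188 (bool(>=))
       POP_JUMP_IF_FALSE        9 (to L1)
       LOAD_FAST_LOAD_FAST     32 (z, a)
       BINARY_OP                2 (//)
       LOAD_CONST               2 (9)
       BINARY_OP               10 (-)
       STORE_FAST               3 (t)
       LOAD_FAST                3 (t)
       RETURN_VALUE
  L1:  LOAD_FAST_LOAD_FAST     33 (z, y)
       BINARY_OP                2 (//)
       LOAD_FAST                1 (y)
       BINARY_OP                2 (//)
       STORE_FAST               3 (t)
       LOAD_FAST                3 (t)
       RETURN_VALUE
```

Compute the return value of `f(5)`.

LOAD_CONST → push 8. Stack: [8]
LOAD_FAST a → push 5. Stack: [8, 5]
BINARY_OP | → 8 | 5 = 13. Stack: [13]
LOAD_FAST a → push 5. Stack: [13, 5]
BINARY_OP + → 13 + 5 = 18. Stack: [18]
STORE_FAST y → y=18. Stack: []
LOAD_FAST_LOAD_FAST y,y → push 18,18. Stack: [18, 18]
BINARY_OP + → 18 + 18 = 36. Stack: [36]
STORE_FAST z → z=36. Stack: []
LOAD_FAST_LOAD_FAST z,a → push 36,5. Stack: [36, 5]
COMPARE_OP bool(>=) → 36 vs 5 = True. Stack: [True]
POP_JUMP_IF_FALSE → pop True; no jump. Stack: []
LOAD_FAST_LOAD_FAST z,a → push 36,5. Stack: [36, 5]
BINARY_OP // → 36 // 5 = 7. Stack: [7]
LOAD_CONST → push 9. Stack: [7, 9]
BINARY_OP - → 7 - 9 = -2. Stack: [-2]
STORE_FAST t → t=-2. Stack: []
LOAD_FAST t → push -2. Stack: [-2]
RETURN_VALUE → return -2.

-2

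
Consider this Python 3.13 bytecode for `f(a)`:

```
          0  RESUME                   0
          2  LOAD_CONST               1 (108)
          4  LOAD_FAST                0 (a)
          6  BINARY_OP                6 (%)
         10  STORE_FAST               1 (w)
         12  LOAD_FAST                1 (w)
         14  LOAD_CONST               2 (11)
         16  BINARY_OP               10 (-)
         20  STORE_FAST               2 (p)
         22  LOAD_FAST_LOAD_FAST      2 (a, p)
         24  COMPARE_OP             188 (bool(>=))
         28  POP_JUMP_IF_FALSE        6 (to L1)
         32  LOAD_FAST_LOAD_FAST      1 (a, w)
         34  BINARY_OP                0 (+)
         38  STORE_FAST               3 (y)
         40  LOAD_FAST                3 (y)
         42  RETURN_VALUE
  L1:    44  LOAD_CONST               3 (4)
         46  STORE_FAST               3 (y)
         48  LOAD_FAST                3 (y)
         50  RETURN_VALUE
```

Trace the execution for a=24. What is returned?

36

LOAD_CONST → push 108. Stack: [108]
LOAD_FAST a → push 24. Stack: [108, 24]
BINARY_OP % → 108 % 24 = 12. Stack: [12]
STORE_FAST w → w=12. Stack: []
LOAD_FAST w → push 12. Stack: [12]
LOAD_CONST → push 11. Stack: [12, 11]
BINARY_OP - → 12 - 11 = 1. Stack: [1]
STORE_FAST p → p=1. Stack: []
LOAD_FAST_LOAD_FAST a,p → push 24,1. Stack: [24, 1]
COMPARE_OP bool(>=) → 24 vs 1 = True. Stack: [True]
POP_JUMP_IF_FALSE → pop True; no jump. Stack: []
LOAD_FAST_LOAD_FAST a,w → push 24,12. Stack: [24, 12]
BINARY_OP + → 24 + 12 = 36. Stack: [36]
STORE_FAST y → y=36. Stack: []
LOAD_FAST y → push 36. Stack: [36]
RETURN_VALUE → return 36.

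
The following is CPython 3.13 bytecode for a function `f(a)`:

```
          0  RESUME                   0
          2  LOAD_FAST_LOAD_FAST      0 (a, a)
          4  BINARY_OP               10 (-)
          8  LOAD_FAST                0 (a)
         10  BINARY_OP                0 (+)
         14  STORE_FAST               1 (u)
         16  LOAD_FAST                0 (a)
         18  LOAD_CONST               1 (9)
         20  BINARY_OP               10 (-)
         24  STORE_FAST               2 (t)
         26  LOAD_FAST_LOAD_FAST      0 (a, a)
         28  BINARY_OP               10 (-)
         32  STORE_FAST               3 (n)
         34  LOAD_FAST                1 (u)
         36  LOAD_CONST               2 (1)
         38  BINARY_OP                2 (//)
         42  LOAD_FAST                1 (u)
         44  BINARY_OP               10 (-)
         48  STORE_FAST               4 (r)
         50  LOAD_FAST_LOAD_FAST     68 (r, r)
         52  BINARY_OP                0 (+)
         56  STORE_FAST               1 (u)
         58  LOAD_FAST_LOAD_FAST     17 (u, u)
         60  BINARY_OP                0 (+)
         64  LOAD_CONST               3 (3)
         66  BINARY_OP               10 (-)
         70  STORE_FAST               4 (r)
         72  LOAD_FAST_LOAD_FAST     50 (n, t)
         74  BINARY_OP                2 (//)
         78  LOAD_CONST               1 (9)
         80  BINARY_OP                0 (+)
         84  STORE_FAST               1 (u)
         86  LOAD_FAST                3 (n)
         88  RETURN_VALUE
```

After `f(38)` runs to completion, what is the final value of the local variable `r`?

LOAD_FAST_LOAD_FAST a,a → push 38,38. Stack: [38, 38]
BINARY_OP - → 38 - 38 = 0. Stack: [0]
LOAD_FAST a → push 38. Stack: [0, 38]
BINARY_OP + → 0 + 38 = 38. Stack: [38]
STORE_FAST u → u=38. Stack: []
LOAD_FAST a → push 38. Stack: [38]
LOAD_CONST → push 9. Stack: [38, 9]
BINARY_OP - → 38 - 9 = 29. Stack: [29]
STORE_FAST t → t=29. Stack: []
LOAD_FAST_LOAD_FAST a,a → push 38,38. Stack: [38, 38]
BINARY_OP - → 38 - 38 = 0. Stack: [0]
STORE_FAST n → n=0. Stack: []
LOAD_FAST u → push 38. Stack: [38]
LOAD_CONST → push 1. Stack: [38, 1]
BINARY_OP // → 38 // 1 = 38. Stack: [38]
LOAD_FAST u → push 38. Stack: [38, 38]
BINARY_OP - → 38 - 38 = 0. Stack: [0]
STORE_FAST r → r=0. Stack: []
LOAD_FAST_LOAD_FAST r,r → push 0,0. Stack: [0, 0]
BINARY_OP + → 0 + 0 = 0. Stack: [0]
STORE_FAST u → u=0. Stack: []
LOAD_FAST_LOAD_FAST u,u → push 0,0. Stack: [0, 0]
BINARY_OP + → 0 + 0 = 0. Stack: [0]
LOAD_CONST → push 3. Stack: [0, 3]
BINARY_OP - → 0 - 3 = -3. Stack: [-3]
STORE_FAST r → r=-3. Stack: []
LOAD_FAST_LOAD_FAST n,t → push 0,29. Stack: [0, 29]
BINARY_OP // → 0 // 29 = 0. Stack: [0]
LOAD_CONST → push 9. Stack: [0, 9]
BINARY_OP + → 0 + 9 = 9. Stack: [9]
STORE_FAST u → u=9. Stack: []
LOAD_FAST n → push 0. Stack: [0]
RETURN_VALUE → return 0.

-3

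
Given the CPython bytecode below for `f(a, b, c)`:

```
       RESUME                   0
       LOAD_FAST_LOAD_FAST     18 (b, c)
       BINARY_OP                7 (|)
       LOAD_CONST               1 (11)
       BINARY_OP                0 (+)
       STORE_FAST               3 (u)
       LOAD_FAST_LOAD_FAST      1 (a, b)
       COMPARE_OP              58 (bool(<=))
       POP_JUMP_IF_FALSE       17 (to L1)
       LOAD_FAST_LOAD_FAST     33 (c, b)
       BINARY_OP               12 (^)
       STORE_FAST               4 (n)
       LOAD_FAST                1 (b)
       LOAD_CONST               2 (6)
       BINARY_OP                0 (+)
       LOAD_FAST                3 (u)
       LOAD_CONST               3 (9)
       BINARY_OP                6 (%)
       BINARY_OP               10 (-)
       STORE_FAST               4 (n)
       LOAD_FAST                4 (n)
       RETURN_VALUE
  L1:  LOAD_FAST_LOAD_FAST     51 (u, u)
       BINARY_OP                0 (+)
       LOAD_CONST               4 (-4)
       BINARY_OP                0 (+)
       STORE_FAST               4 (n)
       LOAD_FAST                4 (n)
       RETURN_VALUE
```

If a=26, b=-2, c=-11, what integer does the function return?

LOAD_FAST_LOAD_FAST b,c → push -2,-11. Stack: [-2, -11]
BINARY_OP | → -2 | -11 = -1. Stack: [-1]
LOAD_CONST → push 11. Stack: [-1, 11]
BINARY_OP + → -1 + 11 = 10. Stack: [10]
STORE_FAST u → u=10. Stack: []
LOAD_FAST_LOAD_FAST a,b → push 26,-2. Stack: [26, -2]
COMPARE_OP bool(<=) → 26 vs -2 = False. Stack: [False]
POP_JUMP_IF_FALSE → pop False; jump. Stack: []
LOAD_FAST_LOAD_FAST u,u → push 10,10. Stack: [10, 10]
BINARY_OP + → 10 + 10 = 20. Stack: [20]
LOAD_CONST → push -4. Stack: [20, -4]
BINARY_OP + → 20 + -4 = 16. Stack: [16]
STORE_FAST n → n=16. Stack: []
LOAD_FAST n → push 16. Stack: [16]
RETURN_VALUE → return 16.

16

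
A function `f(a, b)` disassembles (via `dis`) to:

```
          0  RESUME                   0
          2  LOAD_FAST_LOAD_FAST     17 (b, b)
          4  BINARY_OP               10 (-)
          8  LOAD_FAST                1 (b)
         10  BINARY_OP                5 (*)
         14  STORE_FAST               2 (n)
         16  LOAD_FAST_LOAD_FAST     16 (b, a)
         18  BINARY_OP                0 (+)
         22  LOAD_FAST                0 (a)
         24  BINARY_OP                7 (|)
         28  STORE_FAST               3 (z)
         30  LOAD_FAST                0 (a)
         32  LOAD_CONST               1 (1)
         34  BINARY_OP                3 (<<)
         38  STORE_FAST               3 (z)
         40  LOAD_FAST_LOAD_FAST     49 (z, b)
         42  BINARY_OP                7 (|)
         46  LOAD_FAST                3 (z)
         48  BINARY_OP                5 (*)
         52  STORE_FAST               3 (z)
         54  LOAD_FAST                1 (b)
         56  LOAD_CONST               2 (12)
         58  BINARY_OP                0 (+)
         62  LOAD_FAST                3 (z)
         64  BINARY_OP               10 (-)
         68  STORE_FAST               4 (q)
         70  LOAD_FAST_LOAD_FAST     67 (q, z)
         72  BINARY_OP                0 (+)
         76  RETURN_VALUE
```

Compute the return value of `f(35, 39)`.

LOAD_FAST_LOAD_FAST b,b → push 39,39. Stack: [39, 39]
BINARY_OP - → 39 - 39 = 0. Stack: [0]
LOAD_FAST b → push 39. Stack: [0, 39]
BINARY_OP * → 0 * 39 = 0. Stack: [0]
STORE_FAST n → n=0. Stack: []
LOAD_FAST_LOAD_FAST b,a → push 39,35. Stack: [39, 35]
BINARY_OP + → 39 + 35 = 74. Stack: [74]
LOAD_FAST a → push 35. Stack: [74, 35]
BINARY_OP | → 74 | 35 = 107. Stack: [107]
STORE_FAST z → z=107. Stack: []
LOAD_FAST a → push 35. Stack: [35]
LOAD_CONST → push 1. Stack: [35, 1]
BINARY_OP << → 35 << 1 = 70. Stack: [70]
STORE_FAST z → z=70. Stack: []
LOAD_FAST_LOAD_FAST z,b → push 70,39. Stack: [70, 39]
BINARY_OP | → 70 | 39 = 103. Stack: [103]
LOAD_FAST z → push 70. Stack: [103, 70]
BINARY_OP * → 103 * 70 = 7210. Stack: [7210]
STORE_FAST z → z=7210. Stack: []
LOAD_FAST b → push 39. Stack: [39]
LOAD_CONST → push 12. Stack: [39, 12]
BINARY_OP + → 39 + 12 = 51. Stack: [51]
LOAD_FAST z → push 7210. Stack: [51, 7210]
BINARY_OP - → 51 - 7210 = -7159. Stack: [-7159]
STORE_FAST q → q=-7159. Stack: []
LOAD_FAST_LOAD_FAST q,z → push -7159,7210. Stack: [-7159, 7210]
BINARY_OP + → -7159 + 7210 = 51. Stack: [51]
RETURN_VALUE → return 51.

51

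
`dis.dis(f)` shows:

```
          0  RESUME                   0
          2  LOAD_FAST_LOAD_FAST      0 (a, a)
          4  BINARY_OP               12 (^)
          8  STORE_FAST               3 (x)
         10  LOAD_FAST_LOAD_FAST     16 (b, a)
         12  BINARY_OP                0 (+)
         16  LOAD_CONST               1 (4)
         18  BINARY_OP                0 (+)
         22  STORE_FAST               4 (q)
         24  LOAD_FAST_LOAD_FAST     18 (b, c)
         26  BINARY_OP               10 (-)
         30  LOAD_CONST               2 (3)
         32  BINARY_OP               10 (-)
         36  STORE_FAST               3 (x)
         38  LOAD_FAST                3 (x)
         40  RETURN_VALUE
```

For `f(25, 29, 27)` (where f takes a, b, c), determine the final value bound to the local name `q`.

58

LOAD_FAST_LOAD_FAST a,a → push 25,25. Stack: [25, 25]
BINARY_OP ^ → 25 ^ 25 = 0. Stack: [0]
STORE_FAST x → x=0. Stack: []
LOAD_FAST_LOAD_FAST b,a → push 29,25. Stack: [29, 25]
BINARY_OP + → 29 + 25 = 54. Stack: [54]
LOAD_CONST → push 4. Stack: [54, 4]
BINARY_OP + → 54 + 4 = 58. Stack: [58]
STORE_FAST q → q=58. Stack: []
LOAD_FAST_LOAD_FAST b,c → push 29,27. Stack: [29, 27]
BINARY_OP - → 29 - 27 = 2. Stack: [2]
LOAD_CONST → push 3. Stack: [2, 3]
BINARY_OP - → 2 - 3 = -1. Stack: [-1]
STORE_FAST x → x=-1. Stack: []
LOAD_FAST x → push -1. Stack: [-1]
RETURN_VALUE → return -1.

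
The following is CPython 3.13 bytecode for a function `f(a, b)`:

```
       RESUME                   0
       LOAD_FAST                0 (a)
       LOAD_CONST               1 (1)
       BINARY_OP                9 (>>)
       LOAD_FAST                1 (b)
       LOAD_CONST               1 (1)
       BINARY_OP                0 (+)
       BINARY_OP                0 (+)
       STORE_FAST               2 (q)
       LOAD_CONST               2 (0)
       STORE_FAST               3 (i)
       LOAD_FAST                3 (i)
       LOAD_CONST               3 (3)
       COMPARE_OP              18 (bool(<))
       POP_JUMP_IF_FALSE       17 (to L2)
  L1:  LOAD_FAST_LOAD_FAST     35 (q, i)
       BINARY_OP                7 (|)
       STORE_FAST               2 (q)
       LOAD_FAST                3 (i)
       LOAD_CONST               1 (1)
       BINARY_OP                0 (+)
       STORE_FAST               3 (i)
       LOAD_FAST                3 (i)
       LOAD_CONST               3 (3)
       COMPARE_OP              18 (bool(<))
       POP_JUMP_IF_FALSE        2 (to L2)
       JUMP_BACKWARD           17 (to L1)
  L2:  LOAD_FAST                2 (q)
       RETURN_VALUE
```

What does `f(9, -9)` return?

LOAD_FAST a → push 9. Stack: [9]
LOAD_CONST → push 1. Stack: [9, 1]
BINARY_OP >> → 9 >> 1 = 4. Stack: [4]
LOAD_FAST b → push -9. Stack: [4, -9]
LOAD_CONST → push 1. Stack: [4, -9, 1]
BINARY_OP + → -9 + 1 = -8. Stack: [4, -8]
BINARY_OP + → 4 + -8 = -4. Stack: [-4]
STORE_FAST q → q=-4. Stack: []
LOAD_CONST → push 0. Stack: [0]
STORE_FAST i → i=0. Stack: []
LOAD_FAST i → push 0. Stack: [0]
LOAD_CONST → push 3. Stack: [0, 3]
COMPARE_OP bool(<) → 0 vs 3 = True. Stack: [True]
POP_JUMP_IF_FALSE → pop True; no jump. Stack: []
LOAD_FAST_LOAD_FAST q,i → push -4,0. Stack: [-4, 0]
BINARY_OP | → -4 | 0 = -4. Stack: [-4]
STORE_FAST q → q=-4. Stack: []
LOAD_FAST i → push 0. Stack: [0]
LOAD_CONST → push 1. Stack: [0, 1]
BINARY_OP + → 0 + 1 = 1. Stack: [1]
STORE_FAST i → i=1. Stack: []
LOAD_FAST i → push 1. Stack: [1]
LOAD_CONST → push 3. Stack: [1, 3]
COMPARE_OP bool(<) → 1 vs 3 = True. Stack: [True]
POP_JUMP_IF_FALSE → pop True; no jump. Stack: []
LOAD_FAST_LOAD_FAST q,i → push -4,1. Stack: [-4, 1]
BINARY_OP | → -4 | 1 = -3. Stack: [-3]
STORE_FAST q → q=-3. Stack: []
LOAD_FAST i → push 1. Stack: [1]
LOAD_CONST → push 1. Stack: [1, 1]
BINARY_OP + → 1 + 1 = 2. Stack: [2]
STORE_FAST i → i=2. Stack: []
LOAD_FAST i → push 2. Stack: [2]
LOAD_CONST → push 3. Stack: [2, 3]
COMPARE_OP bool(<) → 2 vs 3 = True. Stack: [True]
POP_JUMP_IF_FALSE → pop True; no jump. Stack: []
LOAD_FAST_LOAD_FAST q,i → push -3,2. Stack: [-3, 2]
BINARY_OP | → -3 | 2 = -1. Stack: [-1]
STORE_FAST q → q=-1. Stack: []
LOAD_FAST i → push 2. Stack: [2]
LOAD_CONST → push 1. Stack: [2, 1]
BINARY_OP + → 2 + 1 = 3. Stack: [3]
STORE_FAST i → i=3. Stack: []
LOAD_FAST i → push 3. Stack: [3]
LOAD_CONST → push 3. Stack: [3, 3]
COMPARE_OP bool(<) → 3 vs 3 = False. Stack: [False]
POP_JUMP_IF_FALSE → pop False; jump. Stack: []
LOAD_FAST q → push -1. Stack: [-1]
RETURN_VALUE → return -1.

-1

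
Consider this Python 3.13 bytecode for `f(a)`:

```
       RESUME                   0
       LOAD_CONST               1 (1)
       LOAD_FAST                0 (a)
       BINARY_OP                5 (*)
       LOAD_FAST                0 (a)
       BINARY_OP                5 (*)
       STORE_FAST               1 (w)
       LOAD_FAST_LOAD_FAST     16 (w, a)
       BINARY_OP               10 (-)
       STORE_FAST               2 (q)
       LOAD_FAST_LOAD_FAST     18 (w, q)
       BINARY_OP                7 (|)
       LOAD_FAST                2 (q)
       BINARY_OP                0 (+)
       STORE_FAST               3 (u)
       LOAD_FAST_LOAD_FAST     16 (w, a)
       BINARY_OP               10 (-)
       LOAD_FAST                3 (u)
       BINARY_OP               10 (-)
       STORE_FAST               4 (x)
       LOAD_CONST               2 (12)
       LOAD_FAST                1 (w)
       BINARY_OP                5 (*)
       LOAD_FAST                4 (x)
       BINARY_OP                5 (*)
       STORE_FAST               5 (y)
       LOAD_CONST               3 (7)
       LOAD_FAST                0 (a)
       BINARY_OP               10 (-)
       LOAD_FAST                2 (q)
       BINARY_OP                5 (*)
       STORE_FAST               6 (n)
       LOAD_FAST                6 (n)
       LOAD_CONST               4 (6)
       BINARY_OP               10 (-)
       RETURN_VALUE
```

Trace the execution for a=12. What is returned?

-666

LOAD_CONST → push 1. Stack: [1]
LOAD_FAST a → push 12. Stack: [1, 12]
BINARY_OP * → 1 * 12 = 12. Stack: [12]
LOAD_FAST a → push 12. Stack: [12, 12]
BINARY_OP * → 12 * 12 = 144. Stack: [144]
STORE_FAST w → w=144. Stack: []
LOAD_FAST_LOAD_FAST w,a → push 144,12. Stack: [144, 12]
BINARY_OP - → 144 - 12 = 132. Stack: [132]
STORE_FAST q → q=132. Stack: []
LOAD_FAST_LOAD_FAST w,q → push 144,132. Stack: [144, 132]
BINARY_OP | → 144 | 132 = 148. Stack: [148]
LOAD_FAST q → push 132. Stack: [148, 132]
BINARY_OP + → 148 + 132 = 280. Stack: [280]
STORE_FAST u → u=280. Stack: []
LOAD_FAST_LOAD_FAST w,a → push 144,12. Stack: [144, 12]
BINARY_OP - → 144 - 12 = 132. Stack: [132]
LOAD_FAST u → push 280. Stack: [132, 280]
BINARY_OP - → 132 - 280 = -148. Stack: [-148]
STORE_FAST x → x=-148. Stack: []
LOAD_CONST → push 12. Stack: [12]
LOAD_FAST w → push 144. Stack: [12, 144]
BINARY_OP * → 12 * 144 = 1728. Stack: [1728]
LOAD_FAST x → push -148. Stack: [1728, -148]
BINARY_OP * → 1728 * -148 = -255744. Stack: [-255744]
STORE_FAST y → y=-255744. Stack: []
LOAD_CONST → push 7. Stack: [7]
LOAD_FAST a → push 12. Stack: [7, 12]
BINARY_OP - → 7 - 12 = -5. Stack: [-5]
LOAD_FAST q → push 132. Stack: [-5, 132]
BINARY_OP * → -5 * 132 = -660. Stack: [-660]
STORE_FAST n → n=-660. Stack: []
LOAD_FAST n → push -660. Stack: [-660]
LOAD_CONST → push 6. Stack: [-660, 6]
BINARY_OP - → -660 - 6 = -666. Stack: [-666]
RETURN_VALUE → return -666.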